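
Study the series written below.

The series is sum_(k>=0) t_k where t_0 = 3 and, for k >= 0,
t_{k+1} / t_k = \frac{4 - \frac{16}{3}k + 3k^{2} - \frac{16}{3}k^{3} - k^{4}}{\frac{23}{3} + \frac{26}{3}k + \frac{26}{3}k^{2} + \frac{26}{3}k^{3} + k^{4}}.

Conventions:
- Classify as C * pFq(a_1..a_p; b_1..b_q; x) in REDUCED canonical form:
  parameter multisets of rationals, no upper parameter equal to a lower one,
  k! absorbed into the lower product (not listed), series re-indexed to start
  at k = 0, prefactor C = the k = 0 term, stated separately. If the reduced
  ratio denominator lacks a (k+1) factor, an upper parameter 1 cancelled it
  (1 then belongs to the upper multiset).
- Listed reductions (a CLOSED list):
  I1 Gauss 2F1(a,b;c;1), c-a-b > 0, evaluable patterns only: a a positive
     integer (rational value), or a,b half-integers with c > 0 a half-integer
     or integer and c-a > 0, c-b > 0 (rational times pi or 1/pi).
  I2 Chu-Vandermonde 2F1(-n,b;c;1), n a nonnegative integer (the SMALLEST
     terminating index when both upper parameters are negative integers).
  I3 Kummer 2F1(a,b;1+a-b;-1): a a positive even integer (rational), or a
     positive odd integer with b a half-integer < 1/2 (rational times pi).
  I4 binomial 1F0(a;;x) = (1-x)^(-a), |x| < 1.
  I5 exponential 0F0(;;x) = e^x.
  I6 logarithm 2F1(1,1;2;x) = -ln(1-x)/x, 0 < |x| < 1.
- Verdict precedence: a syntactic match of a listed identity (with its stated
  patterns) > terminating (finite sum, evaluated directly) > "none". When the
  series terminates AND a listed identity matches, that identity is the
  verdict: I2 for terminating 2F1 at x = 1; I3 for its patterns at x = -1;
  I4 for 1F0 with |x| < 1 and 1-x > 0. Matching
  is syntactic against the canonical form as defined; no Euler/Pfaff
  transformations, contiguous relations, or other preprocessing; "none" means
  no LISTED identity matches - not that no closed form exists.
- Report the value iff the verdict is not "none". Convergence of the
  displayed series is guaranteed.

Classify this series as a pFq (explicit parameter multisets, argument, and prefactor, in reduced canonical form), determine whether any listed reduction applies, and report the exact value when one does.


Reduced: x = -1, 2F1, upper = {-\frac{2}{3}, 6}, lower = {\frac{23}{3}}, C = 3. Verdict: Kummer's theorem (I3) applies (x = -1; c = \frac{23}{3} equals 1+a-b for upper {-\frac{2}{3}, 6}: listed pattern). Exact value: \frac{119}{27}.

The tell: from the first term 3: the ratio is unreduced: k^2 + 1 divides both sides (prefactor 3).
Term ratio: r(k) = -1 * (k-\frac{2}{3}) (k+6) / [(k+\frac{23}{3}) (k+1)] - poly over poly, x = -1 from leading terms; C = 3 at k = 0.


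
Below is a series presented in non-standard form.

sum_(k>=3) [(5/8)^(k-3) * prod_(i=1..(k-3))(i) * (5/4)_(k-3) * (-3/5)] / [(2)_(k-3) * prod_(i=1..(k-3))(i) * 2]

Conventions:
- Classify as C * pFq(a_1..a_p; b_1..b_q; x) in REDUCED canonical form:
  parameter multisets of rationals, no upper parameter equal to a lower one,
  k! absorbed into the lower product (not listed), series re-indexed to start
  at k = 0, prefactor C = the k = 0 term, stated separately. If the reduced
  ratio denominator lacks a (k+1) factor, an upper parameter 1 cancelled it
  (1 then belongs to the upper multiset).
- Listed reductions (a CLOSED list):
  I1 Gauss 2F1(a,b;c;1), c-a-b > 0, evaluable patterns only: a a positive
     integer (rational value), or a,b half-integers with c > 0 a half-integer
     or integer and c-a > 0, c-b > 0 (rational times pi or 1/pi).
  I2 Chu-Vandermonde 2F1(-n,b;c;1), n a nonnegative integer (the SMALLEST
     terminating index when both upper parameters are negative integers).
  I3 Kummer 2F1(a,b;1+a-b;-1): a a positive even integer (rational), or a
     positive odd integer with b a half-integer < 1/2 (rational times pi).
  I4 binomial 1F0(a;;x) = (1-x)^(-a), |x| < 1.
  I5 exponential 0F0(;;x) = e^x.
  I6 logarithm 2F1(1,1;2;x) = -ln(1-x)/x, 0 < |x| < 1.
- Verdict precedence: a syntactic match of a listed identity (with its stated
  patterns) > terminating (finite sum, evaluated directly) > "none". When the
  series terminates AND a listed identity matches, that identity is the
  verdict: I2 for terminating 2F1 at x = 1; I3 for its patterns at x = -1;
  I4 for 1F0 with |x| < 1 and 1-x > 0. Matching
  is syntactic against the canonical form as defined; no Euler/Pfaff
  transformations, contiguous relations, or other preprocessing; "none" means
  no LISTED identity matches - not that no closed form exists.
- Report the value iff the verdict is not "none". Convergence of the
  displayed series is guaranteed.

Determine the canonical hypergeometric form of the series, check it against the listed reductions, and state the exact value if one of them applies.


With C = -3/10: the canonical form is 2F1(1, 5/4; 2; 5/8). Verdict: no listed reduction: x = 5/8 and upper {1, 5/4} fail every I1-I6 pattern.

Key step: with t_0 = -3/10, the product of the first k integers (C = -3/10, x = 5/8) is k!.
Step ratio: r(k) = (5/8) * (k+1) (k+5/4) / [(k+2) (k+1)] ; factor over Q: parameters, x = (5/8), and C = -3/10.


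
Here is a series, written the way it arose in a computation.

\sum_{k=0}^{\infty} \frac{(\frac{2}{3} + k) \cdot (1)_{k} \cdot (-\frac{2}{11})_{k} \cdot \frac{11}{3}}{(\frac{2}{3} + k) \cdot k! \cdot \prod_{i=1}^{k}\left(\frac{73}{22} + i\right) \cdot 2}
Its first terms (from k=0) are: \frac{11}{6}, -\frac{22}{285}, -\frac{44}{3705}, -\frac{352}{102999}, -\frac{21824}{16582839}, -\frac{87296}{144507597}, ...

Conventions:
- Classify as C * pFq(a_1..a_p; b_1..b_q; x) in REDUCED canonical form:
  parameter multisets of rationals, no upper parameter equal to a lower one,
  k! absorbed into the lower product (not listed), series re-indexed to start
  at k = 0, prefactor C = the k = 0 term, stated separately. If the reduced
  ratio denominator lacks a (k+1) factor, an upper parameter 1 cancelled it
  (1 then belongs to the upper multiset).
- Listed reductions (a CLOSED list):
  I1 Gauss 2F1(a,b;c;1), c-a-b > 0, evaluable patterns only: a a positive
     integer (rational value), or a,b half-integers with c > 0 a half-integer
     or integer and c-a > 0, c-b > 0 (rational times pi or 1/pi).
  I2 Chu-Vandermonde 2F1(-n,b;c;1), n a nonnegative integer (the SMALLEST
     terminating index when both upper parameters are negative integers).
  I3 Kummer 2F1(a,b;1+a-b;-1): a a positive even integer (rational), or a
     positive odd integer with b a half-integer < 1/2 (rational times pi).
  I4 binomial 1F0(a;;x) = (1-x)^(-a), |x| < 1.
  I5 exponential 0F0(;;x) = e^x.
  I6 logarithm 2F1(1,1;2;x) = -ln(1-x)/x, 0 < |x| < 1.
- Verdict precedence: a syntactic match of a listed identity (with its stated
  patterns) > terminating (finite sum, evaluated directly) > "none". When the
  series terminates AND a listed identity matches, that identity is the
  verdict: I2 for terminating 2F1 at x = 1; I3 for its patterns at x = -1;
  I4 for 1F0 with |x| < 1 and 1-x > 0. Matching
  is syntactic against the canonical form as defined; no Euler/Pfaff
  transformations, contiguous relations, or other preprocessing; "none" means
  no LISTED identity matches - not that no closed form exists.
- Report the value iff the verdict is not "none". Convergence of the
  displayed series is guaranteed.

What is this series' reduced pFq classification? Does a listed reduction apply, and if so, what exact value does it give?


x = 1 here; the reduced form reads 2F1, upper {-\frac{2}{11}, 1}, lower {\frac{95}{22}}, C = \frac{11}{6}. Verdict: Gauss's theorem (I1) matches (x = 1: the Gamma ratio telescopes since c-a-b = 7/2 > 0 and a = 1 in Z>0). Sum: \frac{73}{42}.

Structural cue: t_0 being \frac{11}{6}, the lower running product (C = 11/6, x = 1) is a rising factorial.
Consecutive-term ratio: r(k) = 1 * (k-\frac{2}{11}) (k+1) / [(k+\frac{95}{22}) (k+1)] - rational in k, leading ratio 1; with t_0 = \frac{11}{6}, classification follows.


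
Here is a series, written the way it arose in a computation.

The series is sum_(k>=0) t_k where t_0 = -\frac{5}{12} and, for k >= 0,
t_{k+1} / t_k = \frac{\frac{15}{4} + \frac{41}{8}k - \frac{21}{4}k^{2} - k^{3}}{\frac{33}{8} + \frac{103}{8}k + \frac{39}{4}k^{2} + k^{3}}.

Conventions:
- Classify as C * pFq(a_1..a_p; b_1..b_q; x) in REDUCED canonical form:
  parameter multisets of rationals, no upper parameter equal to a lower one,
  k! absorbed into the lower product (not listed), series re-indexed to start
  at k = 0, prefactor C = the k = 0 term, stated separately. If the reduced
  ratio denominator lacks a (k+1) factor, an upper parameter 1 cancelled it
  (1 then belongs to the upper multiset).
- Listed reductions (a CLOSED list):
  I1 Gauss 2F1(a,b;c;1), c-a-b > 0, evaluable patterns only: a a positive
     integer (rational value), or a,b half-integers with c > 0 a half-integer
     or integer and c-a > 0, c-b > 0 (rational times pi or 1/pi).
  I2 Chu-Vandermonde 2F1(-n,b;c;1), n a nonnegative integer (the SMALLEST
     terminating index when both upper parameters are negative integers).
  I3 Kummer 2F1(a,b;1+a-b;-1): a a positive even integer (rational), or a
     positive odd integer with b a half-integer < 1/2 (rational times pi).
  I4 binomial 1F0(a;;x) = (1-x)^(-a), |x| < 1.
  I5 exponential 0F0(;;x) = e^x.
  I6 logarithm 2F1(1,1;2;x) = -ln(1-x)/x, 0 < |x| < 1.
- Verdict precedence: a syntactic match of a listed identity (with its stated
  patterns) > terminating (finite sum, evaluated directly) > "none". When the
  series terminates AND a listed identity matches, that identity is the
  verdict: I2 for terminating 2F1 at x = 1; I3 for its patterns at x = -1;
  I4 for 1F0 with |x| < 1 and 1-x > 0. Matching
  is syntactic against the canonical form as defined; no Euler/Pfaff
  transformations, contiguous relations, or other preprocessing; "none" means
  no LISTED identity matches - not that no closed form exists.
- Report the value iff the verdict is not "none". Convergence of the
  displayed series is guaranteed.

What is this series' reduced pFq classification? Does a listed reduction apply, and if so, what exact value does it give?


x = -1 here; the reduced form reads 2F1, upper {-\frac{5}{4}, 6}, lower {\frac{33}{4}}, C = -\frac{5}{12}. Verdict: Kummer (I3) matches (x = -1; c = \frac{33}{4} equals 1+a-b for upper {-\frac{5}{4}, 6}: listed pattern). Value: -\frac{5075}{6144}.

First insight: x = -1 and factor the ratio over Q (C = -5/12, x = -1): negated roots = parameters.
Ratio: r(k) = -1 * (k-\frac{5}{4}) (k+6) / [(k+\frac{33}{4}) (k+1)] - rational in k, leading ratio -1; with t_0 = -\frac{5}{12}, classification follows.


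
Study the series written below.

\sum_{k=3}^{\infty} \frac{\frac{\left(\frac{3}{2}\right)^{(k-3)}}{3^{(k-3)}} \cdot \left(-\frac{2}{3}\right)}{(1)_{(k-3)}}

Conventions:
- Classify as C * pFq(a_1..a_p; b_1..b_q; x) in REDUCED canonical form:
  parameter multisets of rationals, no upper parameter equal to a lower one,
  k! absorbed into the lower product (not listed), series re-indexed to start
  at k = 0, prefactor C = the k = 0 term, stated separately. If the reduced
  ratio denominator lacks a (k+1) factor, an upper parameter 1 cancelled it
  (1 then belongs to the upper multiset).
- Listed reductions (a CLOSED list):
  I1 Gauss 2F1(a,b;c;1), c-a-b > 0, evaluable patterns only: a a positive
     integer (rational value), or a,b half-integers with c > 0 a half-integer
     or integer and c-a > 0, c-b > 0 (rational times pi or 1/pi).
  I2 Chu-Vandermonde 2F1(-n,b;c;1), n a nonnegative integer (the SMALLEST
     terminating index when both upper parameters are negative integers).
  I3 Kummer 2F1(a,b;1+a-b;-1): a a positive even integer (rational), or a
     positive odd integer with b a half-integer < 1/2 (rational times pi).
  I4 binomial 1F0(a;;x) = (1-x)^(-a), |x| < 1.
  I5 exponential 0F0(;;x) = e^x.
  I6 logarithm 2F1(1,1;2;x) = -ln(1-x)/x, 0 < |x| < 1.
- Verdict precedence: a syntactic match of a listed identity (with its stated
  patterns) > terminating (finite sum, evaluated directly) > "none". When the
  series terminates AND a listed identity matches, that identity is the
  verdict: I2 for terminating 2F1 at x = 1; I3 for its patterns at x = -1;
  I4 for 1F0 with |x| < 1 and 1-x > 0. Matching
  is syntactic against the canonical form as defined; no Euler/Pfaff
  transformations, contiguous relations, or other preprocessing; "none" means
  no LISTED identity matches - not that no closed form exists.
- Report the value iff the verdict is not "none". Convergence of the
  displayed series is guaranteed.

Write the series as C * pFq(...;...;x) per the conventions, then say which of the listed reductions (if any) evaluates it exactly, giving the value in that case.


With C = -\frac{2}{3}: the canonical form is 0F0(-; -; \frac{1}{2}). Verdict: the I5 exponential reduction fires (the 0F0 exponential series at x = \frac{1}{2}). Hence: \left(-\frac{2}{3}\right) \cdot e^{\frac{1}{2}}.

Key step: t_0 = -\frac{2}{3} here, and the two k-th powers (prefactor -2/3) combine into one argument.
Term ratio: r(k) = \frac{1}{2} * 1 / [(k+1)] - rational in k, leading ratio \frac{1}{2}; with t_0 = -\frac{2}{3}, classification follows.


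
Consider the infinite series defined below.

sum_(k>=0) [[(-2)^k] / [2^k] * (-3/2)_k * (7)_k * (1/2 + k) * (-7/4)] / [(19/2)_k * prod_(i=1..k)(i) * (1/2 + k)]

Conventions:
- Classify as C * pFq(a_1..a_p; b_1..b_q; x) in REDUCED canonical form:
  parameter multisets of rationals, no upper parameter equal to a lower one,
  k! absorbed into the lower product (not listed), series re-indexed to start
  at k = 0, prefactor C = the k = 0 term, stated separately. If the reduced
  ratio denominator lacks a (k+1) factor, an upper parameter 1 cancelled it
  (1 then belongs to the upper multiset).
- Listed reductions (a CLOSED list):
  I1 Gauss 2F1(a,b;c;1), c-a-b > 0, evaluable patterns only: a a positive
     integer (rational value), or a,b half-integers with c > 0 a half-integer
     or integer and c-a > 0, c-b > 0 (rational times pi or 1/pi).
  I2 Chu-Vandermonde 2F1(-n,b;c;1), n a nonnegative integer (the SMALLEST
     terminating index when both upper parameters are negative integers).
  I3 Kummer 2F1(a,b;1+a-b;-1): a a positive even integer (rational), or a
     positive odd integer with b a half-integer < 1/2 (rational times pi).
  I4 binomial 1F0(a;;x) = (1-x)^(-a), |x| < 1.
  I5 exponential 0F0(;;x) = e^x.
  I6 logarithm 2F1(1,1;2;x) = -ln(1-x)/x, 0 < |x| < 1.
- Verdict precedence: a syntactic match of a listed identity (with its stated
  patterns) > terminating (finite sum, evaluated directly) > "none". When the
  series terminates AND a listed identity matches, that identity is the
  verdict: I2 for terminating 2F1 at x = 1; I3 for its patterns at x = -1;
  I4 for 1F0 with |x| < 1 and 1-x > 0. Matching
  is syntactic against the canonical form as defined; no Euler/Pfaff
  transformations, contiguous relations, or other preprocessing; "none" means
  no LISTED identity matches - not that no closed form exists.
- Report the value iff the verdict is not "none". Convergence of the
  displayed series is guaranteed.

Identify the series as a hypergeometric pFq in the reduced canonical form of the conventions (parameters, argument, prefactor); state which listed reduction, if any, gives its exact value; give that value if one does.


x = -1 here; the reduced form reads 2F1, upper {-3/2, 7}, lower {19/2}, C = -7/4. Verdict at x = -1: Kummer's theorem (I3) matches (x = -1; c = 19/2 equals 1+a-b for upper {-3/2, 7}: listed pattern). Hence: (-5360355/4194304) * pi.

Structural cue: x = (-1) and the product of the first k integers (prefactor -7/4) is k!.
Term ratio: r(k) = (-1) * (k-3/2) (k+7) / [(k+19/2) (k+1)] - poly over poly, x = (-1) from leading terms; C = -7/4 at k = 0.


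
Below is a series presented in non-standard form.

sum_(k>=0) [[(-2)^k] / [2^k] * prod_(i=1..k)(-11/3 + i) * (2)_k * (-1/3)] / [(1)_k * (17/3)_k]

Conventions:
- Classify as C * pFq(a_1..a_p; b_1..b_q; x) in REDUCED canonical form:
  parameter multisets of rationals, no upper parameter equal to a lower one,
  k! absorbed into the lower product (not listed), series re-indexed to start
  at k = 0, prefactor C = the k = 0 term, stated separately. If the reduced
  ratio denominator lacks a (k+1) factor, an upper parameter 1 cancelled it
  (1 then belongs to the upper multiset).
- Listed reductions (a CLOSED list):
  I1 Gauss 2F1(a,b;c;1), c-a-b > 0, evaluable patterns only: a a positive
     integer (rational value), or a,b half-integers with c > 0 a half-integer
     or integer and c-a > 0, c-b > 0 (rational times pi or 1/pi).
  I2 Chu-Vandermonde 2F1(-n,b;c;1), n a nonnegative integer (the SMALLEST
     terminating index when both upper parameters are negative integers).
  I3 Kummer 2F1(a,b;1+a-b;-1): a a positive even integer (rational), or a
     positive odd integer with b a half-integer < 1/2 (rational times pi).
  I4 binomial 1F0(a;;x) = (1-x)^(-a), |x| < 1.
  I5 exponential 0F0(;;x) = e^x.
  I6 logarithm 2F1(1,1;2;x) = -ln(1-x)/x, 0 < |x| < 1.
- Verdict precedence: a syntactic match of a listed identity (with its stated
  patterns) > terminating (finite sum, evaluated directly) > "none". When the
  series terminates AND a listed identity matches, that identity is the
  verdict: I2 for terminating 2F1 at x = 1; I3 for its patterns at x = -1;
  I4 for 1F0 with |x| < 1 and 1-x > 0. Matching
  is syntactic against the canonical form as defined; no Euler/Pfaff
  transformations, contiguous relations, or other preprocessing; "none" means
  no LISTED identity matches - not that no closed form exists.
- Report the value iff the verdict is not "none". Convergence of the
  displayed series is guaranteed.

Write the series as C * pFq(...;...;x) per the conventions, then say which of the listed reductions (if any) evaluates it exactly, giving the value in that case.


At argument -1: a 2F1 with upper {-8/3, 2}, lower {17/3}, scaled by C = -1/3. Verdict: Kummer's theorem (I3) applies (x = -1; c = 17/3 equals 1+a-b for upper {-8/3, 2}: listed pattern). Hence: -7/9.

Structural cue: t_0 being -1/3, the running product (C = -1/3, x = -1) telescopes to a rising factorial.
Step ratio: r(k) = (-1) * (k-8/3) (k+2) / [(k+17/3) (k+1)] - rational; roots negated = parameters, x = (-1), C = -1/3.


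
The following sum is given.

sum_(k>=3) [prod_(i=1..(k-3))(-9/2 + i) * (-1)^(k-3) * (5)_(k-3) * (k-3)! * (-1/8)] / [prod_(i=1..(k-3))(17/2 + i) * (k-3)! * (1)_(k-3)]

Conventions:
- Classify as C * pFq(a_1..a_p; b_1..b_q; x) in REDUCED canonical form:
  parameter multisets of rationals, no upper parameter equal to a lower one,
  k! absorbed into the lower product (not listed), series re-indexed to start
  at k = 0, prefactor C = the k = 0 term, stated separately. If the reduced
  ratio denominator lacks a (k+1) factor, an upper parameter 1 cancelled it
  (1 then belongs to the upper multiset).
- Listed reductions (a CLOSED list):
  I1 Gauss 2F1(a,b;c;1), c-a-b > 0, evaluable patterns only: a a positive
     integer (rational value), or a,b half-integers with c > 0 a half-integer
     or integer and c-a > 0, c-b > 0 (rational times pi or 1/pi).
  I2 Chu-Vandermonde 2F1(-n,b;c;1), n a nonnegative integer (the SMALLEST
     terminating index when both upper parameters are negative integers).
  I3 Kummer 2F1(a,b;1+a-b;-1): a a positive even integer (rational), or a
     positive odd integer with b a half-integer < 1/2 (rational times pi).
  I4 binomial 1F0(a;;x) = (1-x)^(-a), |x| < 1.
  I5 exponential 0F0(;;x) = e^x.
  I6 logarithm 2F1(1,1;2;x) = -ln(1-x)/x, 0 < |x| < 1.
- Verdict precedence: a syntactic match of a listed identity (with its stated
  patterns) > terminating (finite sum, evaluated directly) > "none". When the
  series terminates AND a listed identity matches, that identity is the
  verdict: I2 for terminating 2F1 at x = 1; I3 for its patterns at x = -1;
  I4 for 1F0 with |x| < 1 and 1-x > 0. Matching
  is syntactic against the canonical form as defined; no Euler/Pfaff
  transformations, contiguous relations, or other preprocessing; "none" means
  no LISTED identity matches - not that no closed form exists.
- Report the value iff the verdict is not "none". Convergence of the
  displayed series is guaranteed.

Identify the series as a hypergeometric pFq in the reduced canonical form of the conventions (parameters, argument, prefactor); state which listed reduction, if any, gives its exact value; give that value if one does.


The tell: t_0 = -1/8 here, and the parameter 1 appears in both the upper and lower lists and cancels.
Consecutive-term ratio: r(k) = (-1) * (k-7/2) (k+5) / [(k+19/2) (k+1)] ; factor over Q: parameters, x = (-1), and C = -1/8.

Canonical form: C = -1/8 times 2F1 with upper {-7/2, 5}, lower {19/2}, x = -1. Verdict: Kummer (I3) matches (x = -1; c = 19/2 equals 1+a-b for upper {-7/2, 5}: listed pattern). Its exact value is (-765765/4194304) * pi.


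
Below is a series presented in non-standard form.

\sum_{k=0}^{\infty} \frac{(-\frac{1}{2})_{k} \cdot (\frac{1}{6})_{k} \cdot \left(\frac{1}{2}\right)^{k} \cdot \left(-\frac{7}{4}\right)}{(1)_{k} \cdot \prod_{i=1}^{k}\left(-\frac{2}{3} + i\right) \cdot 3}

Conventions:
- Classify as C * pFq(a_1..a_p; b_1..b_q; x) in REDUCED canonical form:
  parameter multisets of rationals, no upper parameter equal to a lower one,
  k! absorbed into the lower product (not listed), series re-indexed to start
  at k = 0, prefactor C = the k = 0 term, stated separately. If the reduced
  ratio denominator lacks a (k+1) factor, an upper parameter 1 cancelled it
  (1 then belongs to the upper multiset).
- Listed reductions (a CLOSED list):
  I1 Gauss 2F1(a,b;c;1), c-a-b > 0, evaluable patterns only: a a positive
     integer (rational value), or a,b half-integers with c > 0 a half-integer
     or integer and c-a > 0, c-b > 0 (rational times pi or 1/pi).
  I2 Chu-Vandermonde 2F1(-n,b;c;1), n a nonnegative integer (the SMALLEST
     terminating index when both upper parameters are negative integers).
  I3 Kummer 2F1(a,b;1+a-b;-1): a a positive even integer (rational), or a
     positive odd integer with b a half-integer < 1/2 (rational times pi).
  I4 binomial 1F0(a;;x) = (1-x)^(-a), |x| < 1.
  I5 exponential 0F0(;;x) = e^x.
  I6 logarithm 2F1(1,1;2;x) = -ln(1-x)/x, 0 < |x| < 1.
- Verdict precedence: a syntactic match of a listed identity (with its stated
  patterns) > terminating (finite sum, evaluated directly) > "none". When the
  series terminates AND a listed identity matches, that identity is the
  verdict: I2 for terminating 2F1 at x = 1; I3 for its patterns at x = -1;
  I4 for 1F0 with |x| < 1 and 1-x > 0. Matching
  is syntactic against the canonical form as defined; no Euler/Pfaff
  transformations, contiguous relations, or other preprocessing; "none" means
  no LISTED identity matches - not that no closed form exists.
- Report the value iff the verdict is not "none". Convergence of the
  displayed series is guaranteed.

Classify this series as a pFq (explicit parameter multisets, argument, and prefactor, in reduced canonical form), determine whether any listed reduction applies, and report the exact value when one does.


Reduced: x = \frac{1}{2}, 2F1, upper = {-\frac{1}{2}, \frac{1}{6}}, lower = {\frac{1}{3}}, C = -\frac{7}{12}. Verdict: none - at argument \frac{1}{2} the multisets {-\frac{1}{2}, \frac{1}{6}} ; {\frac{1}{3}} match no listed identity.

Key step: from the first term -\frac{7}{12}: (1)_k (C = -7/12, x = 1/2) is k! itself.
Ratio: r(k) = \frac{1}{2} * (k-\frac{1}{2}) (k+\frac{1}{6}) / [(k+\frac{1}{3}) (k+1)] - rational in k, leading ratio \frac{1}{2}; with t_0 = -\frac{7}{12}, classification follows.


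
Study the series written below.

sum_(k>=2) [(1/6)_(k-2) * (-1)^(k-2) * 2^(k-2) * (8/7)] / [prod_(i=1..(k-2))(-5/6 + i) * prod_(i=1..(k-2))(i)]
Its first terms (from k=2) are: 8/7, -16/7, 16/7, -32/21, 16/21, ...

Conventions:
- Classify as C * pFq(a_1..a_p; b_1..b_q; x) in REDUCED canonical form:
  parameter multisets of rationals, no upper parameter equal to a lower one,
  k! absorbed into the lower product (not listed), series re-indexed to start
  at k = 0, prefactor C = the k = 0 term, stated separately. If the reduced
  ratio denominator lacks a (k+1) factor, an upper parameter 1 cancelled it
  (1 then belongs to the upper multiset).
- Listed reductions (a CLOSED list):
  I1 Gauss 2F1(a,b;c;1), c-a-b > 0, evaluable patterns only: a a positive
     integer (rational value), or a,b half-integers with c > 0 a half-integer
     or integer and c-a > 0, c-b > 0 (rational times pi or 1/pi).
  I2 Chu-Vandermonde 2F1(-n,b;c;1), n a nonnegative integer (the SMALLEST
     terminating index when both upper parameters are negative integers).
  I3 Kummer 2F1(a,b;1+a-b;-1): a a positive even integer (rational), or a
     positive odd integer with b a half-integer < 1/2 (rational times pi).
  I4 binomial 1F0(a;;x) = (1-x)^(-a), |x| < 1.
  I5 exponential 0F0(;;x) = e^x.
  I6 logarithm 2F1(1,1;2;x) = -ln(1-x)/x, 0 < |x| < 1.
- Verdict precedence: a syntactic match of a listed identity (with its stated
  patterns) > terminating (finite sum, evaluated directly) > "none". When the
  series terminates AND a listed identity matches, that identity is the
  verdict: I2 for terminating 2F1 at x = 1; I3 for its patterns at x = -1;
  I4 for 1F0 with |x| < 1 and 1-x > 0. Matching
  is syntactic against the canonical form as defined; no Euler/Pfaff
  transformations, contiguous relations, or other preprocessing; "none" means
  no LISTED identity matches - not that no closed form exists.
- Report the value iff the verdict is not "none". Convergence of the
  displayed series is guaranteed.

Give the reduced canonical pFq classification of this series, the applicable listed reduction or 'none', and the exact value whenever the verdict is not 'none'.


Canonical form: C = 8/7 times 0F0 with upper {-}, lower {-}, x = -2. Verdict: the exponential series (I5) matches (the 0F0 exponential series at x = -2). Its exact value is (8/7) * e^(-2).

Structural cue: from the first term 8/7: the lower running product (prefactor 8/7) is a rising factorial.
Step ratio: r(k) = (-2) * 1 / [(k+1)] - rational in k. x = (-2); t_0 = 8/7; negate the roots.


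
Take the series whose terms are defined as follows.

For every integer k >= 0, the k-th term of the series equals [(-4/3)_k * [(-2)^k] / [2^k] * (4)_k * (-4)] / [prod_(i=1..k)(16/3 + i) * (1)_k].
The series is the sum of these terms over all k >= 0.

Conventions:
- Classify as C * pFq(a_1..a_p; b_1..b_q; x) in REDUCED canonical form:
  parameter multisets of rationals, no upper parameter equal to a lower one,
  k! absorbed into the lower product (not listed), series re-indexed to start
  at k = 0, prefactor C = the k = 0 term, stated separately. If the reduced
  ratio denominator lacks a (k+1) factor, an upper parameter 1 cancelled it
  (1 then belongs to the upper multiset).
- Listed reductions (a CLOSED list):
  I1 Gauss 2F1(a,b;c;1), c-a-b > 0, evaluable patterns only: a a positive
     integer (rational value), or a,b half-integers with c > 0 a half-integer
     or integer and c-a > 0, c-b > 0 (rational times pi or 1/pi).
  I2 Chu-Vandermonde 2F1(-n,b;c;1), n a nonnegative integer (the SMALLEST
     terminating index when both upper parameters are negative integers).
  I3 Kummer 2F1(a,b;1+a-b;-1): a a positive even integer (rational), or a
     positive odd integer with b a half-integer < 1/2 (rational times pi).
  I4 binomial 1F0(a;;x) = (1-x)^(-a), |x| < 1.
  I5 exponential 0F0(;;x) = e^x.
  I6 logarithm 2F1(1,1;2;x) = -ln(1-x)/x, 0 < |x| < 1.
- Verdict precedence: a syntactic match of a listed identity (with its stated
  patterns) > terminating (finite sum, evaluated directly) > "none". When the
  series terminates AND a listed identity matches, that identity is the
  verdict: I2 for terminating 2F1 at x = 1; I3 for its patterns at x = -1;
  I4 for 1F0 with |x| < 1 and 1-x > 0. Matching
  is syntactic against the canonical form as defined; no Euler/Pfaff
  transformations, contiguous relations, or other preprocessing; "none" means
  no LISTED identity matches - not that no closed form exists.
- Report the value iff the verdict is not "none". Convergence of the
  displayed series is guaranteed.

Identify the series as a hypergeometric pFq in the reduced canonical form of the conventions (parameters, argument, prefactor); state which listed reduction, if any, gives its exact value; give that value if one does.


Classification (C = -4): 2F1 with upper {-4/3, 4}, lower {19/3}, argument x = -1. Verdict: Kummer's theorem (I3) matches (x = -1; c = 19/3 equals 1+a-b for upper {-4/3, 4}: listed pattern). Hence: -208/27.

Key step: with t_0 = -4, the two k-th powers (C = -4) combine into one argument.
Step ratio: r(k) = (-1) * (k-4/3) (k+4) / [(k+19/3) (k+1)] - rational in k. x = (-1); t_0 = -4; negate the roots.


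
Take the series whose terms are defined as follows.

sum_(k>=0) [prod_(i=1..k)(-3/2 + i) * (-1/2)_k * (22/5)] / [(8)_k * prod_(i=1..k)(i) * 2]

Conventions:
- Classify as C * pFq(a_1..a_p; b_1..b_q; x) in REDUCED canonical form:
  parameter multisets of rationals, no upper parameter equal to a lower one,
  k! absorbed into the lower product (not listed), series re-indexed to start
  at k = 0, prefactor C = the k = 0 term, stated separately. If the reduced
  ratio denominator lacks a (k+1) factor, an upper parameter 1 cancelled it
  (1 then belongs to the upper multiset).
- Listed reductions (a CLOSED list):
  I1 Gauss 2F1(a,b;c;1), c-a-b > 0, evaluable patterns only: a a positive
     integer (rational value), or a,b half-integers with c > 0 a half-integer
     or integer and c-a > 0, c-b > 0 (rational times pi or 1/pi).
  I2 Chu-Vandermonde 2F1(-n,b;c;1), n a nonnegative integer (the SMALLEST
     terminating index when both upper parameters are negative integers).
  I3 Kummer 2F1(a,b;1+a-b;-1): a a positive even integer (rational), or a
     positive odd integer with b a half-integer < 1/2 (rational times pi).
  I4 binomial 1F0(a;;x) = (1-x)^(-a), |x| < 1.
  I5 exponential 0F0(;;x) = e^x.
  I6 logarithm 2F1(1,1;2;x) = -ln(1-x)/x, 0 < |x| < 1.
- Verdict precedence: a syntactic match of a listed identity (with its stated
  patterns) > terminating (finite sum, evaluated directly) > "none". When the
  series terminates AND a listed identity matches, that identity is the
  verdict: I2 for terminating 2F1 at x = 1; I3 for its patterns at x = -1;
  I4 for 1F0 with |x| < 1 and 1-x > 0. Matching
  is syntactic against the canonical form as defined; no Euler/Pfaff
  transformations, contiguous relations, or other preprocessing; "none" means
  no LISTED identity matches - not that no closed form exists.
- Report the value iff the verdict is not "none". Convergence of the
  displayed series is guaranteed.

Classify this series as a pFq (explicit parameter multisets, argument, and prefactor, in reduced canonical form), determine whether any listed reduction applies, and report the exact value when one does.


Classification (C = 11/5): 2F1 with upper {-1/2, -1/2}, lower {8}, argument x = 1. Verdict: the half-integer Gauss pattern (I1) fires (x = 1; upper {-1/2, -1/2} half-integers, c = 8 in the evaluable pattern). Hence: (134217728/18822375) / pi.

The tell: t_0 being 11/5, the product of the first k integers (C = 11/5) is k!.
Consecutive-term ratio: r(k) = 1 * (k-1/2) (k-1/2) / [(k+8) (k+1)] ; factor over Q: parameters, x = 1, and C = 11/5.


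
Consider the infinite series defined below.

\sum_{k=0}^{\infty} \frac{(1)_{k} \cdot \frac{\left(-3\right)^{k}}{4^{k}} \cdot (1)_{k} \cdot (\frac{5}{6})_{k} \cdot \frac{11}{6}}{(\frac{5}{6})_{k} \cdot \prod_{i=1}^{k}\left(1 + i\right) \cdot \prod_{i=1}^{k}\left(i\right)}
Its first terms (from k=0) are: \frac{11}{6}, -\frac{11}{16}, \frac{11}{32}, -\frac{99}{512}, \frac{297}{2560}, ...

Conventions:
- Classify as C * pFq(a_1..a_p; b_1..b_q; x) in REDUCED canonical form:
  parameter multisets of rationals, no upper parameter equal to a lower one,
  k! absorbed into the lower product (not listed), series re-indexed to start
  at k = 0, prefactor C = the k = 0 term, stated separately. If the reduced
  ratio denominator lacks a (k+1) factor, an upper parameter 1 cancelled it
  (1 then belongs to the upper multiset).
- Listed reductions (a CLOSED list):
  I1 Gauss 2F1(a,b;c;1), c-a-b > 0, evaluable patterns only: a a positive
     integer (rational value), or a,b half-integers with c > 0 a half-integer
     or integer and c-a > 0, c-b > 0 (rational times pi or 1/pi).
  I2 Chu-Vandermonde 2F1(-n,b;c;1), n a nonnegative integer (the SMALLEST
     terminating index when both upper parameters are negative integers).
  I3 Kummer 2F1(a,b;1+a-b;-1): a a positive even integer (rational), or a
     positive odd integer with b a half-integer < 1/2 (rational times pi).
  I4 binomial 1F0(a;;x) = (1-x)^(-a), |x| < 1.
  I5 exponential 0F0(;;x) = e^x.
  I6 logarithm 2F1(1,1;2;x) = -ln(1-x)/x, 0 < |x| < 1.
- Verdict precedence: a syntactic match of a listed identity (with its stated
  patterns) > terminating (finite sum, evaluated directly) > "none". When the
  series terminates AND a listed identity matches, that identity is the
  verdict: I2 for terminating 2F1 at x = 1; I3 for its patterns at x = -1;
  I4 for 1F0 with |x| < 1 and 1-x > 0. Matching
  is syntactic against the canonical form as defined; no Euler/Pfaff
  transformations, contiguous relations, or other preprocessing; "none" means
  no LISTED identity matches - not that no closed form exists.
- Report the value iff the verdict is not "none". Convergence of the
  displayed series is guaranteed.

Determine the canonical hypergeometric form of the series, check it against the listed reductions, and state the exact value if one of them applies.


Classification (C = \frac{11}{6}): 2F1 with upper {1, 1}, lower {2}, argument x = -\frac{3}{4}. Verdict: the I6 logarithm reduction fires (the logarithm: parameters (1,1;2), x = -\frac{3}{4}). Sum: \frac{22}{9} \cdot \ln\left(\frac{7}{4}\right).

First insight: t_0 being \frac{11}{6}, the two geometric factors (C = 11/6, x = -3/4) combine into one argument.
Term ratio: r(k) = -\frac{3}{4} * (k+1) (k+1) / [(k+2) (k+1)] - rational in k. x = -\frac{3}{4}; t_0 = \frac{11}{6}; negate the roots.


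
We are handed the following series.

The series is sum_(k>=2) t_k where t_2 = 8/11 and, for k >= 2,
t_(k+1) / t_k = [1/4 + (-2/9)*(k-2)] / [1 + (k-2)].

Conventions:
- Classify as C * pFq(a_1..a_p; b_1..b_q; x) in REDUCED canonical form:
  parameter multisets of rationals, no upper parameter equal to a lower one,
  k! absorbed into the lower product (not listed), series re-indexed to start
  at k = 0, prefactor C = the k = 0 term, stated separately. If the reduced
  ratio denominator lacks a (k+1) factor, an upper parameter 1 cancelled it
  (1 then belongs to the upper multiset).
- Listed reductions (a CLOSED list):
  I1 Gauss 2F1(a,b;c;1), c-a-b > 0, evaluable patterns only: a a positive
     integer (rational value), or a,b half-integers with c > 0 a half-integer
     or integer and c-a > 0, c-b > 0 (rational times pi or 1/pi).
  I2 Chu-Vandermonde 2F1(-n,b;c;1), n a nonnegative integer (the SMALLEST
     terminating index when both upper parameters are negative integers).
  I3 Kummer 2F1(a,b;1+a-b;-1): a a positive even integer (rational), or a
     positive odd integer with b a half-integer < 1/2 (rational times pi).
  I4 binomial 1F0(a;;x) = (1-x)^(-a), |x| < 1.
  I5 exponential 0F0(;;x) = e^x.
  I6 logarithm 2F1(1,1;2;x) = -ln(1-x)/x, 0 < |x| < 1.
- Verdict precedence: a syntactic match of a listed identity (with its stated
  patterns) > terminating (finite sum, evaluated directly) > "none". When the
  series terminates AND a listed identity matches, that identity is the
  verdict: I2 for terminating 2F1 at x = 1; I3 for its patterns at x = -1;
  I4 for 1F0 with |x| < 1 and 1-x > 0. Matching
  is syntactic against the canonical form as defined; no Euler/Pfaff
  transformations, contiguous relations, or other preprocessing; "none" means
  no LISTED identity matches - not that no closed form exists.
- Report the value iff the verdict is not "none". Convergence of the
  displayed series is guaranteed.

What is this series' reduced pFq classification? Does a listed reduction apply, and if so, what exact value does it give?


With C = 8/11: the canonical form is 1F0(-9/8; -; -2/9). Verdict (x = -2/9): the binomial series (I4) applies (the 1F0 binomial series: exponent 9/8, x = -2/9). Its exact value is (8/11) * (11/9)^(9/8).

First insight: from the first term 8/11: factor the ratio over Q (prefactor 8/11): negated roots = parameters.
Consecutive-term ratio: r(k) = (-2/9) * (k-9/8) / [(k+1)] - poly over poly, x = (-2/9) from leading terms; C = 8/11 at k = 0.


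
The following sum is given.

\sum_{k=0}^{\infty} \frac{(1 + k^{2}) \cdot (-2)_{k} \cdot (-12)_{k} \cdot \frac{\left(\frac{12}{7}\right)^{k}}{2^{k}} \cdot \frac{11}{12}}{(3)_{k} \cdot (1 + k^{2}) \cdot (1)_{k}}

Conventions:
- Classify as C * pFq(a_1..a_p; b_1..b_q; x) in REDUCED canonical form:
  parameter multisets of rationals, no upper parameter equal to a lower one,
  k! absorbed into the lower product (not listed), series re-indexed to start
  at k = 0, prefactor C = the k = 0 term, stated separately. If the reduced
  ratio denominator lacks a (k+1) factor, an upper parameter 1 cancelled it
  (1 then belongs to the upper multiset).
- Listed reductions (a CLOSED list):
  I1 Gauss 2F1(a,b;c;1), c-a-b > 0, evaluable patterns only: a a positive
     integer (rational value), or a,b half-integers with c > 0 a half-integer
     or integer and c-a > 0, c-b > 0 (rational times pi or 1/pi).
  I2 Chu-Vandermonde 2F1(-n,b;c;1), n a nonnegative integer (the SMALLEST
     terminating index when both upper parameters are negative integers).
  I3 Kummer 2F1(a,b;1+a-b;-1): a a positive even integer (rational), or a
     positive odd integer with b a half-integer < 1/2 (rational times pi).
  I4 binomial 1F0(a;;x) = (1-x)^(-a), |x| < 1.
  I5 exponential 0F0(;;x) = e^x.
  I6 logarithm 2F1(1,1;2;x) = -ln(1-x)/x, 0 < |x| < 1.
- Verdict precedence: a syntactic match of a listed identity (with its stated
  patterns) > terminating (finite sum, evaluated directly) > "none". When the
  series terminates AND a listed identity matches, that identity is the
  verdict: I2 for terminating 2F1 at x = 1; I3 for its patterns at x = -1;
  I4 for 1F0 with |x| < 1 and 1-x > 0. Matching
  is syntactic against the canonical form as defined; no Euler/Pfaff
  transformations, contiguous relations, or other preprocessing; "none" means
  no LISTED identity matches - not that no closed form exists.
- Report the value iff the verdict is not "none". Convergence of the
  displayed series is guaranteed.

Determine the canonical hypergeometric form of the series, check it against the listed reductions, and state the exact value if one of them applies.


Reduced: x = \frac{6}{7}, 2F1, upper = {-12, -2}, lower = {3}, C = \frac{11}{12}. Verdict: terminating. (-2)_k vanishes past k = 2, leaving a 3-term sum, computed directly. Exact value: \frac{8591}{588}.

Key step: t_0 = \frac{11}{12} here, and the two k-th powers (C = 11/12) combine into one argument.
Term ratio: r(k) = \frac{6}{7} * (k-12) (k-2) / [(k+3) (k+1)] - rational in k, leading ratio \frac{6}{7}; with t_0 = \frac{11}{12}, classification follows.


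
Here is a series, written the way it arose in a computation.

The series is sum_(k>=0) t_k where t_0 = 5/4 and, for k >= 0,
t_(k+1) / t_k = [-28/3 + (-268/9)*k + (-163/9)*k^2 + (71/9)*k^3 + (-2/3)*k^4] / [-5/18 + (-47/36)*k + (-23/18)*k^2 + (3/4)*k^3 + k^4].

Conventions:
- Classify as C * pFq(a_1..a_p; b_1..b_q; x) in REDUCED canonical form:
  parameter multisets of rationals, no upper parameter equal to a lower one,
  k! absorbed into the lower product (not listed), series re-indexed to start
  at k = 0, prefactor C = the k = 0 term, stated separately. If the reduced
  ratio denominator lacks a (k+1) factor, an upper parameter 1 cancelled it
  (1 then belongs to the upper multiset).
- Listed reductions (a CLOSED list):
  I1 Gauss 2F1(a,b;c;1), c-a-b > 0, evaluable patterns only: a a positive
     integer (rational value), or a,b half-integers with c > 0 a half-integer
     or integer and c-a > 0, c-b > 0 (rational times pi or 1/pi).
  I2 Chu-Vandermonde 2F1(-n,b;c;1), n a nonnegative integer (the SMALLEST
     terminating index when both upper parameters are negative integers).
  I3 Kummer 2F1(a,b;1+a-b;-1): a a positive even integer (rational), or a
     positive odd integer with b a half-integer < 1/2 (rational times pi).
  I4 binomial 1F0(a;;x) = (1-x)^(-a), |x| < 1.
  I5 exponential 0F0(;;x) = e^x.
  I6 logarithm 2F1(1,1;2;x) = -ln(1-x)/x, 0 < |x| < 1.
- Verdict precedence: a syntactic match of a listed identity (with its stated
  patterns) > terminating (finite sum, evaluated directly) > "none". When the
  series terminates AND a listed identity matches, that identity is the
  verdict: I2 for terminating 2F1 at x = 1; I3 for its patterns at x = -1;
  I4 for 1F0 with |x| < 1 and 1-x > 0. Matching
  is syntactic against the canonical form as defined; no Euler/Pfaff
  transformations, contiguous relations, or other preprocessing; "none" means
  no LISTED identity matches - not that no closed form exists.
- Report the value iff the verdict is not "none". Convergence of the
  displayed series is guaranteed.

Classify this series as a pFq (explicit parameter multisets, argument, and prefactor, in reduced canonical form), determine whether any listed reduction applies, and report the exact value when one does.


Key step: t_0 being 5/4, factor the ratio over Q (prefactor 5/4): negated roots = parameters.
Adjacent-term ratio: r(k) = (-2/3) * (k-7) (k-6) (k+1/2) / [(k-5/4) (k+1/3) (k+1)] - rational; roots negated = parameters, x = (-2/3), C = 5/4.

At argument -2/3: a 3F2 with upper {-7, -6, 1/2}, lower {-5/4, 1/3}, scaled by C = 5/4. Verdict: terminating at k = 6: the factor (-6)_k kills every later term; summing the 7 survivors is exact. Exact value: 10951/44.
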